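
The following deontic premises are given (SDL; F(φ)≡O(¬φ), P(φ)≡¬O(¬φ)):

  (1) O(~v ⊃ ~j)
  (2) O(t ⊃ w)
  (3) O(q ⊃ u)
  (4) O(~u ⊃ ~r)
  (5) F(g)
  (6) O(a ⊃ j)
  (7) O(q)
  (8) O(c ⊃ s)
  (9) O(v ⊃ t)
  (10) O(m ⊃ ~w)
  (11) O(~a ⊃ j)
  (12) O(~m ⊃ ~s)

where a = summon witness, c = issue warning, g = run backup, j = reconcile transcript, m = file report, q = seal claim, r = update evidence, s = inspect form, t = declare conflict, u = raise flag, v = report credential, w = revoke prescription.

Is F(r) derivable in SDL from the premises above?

No

Premise 4 is O(~u ⊃ ~r), but O(~u) is not derivable from the premises, so it does not yield O(~r).
No other premise forces O(~r). An ideal world satisfying every premise can still have r true, so F(r) is not derivable.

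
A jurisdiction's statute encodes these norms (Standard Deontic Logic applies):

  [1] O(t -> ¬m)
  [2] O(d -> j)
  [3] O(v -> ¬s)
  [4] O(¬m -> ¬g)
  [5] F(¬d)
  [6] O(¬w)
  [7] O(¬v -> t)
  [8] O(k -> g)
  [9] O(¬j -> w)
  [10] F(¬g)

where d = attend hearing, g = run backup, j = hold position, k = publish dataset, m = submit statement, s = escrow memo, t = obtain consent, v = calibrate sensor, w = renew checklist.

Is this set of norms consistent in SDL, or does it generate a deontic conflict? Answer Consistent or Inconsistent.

Premise 9 is O(¬j -> w), but O(¬j) is not derivable from the premises, so it does not yield O(w).
So O(w) is not derivable, and the apparent clash with O(¬w) does not arise.
A world satisfying every obligation exists (e.g. d=true, g=true, j=true, k=false, m=true, s=false, t=false, v=true, w=false); no atom is both obligatory and forbidden, so the set is consistent.

Consistent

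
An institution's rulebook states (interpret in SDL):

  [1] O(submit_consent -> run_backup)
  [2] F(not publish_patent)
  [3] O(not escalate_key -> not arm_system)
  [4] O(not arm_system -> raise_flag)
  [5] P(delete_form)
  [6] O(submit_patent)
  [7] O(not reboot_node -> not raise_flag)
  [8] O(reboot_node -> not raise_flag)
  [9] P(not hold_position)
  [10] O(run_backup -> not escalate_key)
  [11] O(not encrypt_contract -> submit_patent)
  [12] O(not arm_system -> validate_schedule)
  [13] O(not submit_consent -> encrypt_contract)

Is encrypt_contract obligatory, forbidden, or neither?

Obligatory

Premises 7 and 8 are O(not reboot_node -> not raise_flag) and O(reboot_node -> not raise_flag); every ideal world satisfies not reboot_node or reboot_node, so in either case not raise_flag holds — hence O(not raise_flag).
Premise 4 is O(not arm_system -> raise_flag); contrapositively O(not raise_flag -> arm_system). Since O(not raise_flag) holds, K gives O(arm_system).
Premise 3, O(not escalate_key -> not arm_system), contraposes to O(arm_system -> escalate_key); with O(arm_system) we get O(escalate_key).
The contrapositive of premise 10 (O(run_backup -> not escalate_key)) is O(escalate_key -> not run_backup), and O(escalate_key) is already established, so O(not run_backup).
Premise 1, O(submit_consent -> run_backup), contraposes to O(not run_backup -> not submit_consent); with O(not run_backup) we get O(not submit_consent).
Premise 13 is O(not submit_consent -> encrypt_contract); since O(not submit_consent), deontic closure gives O(encrypt_contract).
Premises 2, 5, 6, 9, 11, 12 do not contribute to this derivation.
Hence encrypt_contract is obligatory.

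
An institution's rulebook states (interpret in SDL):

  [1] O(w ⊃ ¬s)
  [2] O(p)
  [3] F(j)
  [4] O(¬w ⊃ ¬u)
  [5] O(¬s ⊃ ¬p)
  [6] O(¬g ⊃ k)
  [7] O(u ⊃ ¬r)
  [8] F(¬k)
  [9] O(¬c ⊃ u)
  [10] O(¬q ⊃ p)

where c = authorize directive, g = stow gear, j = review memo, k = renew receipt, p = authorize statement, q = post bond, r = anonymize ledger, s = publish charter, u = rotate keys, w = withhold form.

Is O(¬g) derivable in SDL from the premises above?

No

Premise 6 is O(¬g ⊃ k); even if O(k) held, inferring O(¬g) would be affirming the consequent — invalid.
No other premise forces O(¬g). An ideal world satisfying every premise can still have ¬g false, so O(¬g) is not derivable.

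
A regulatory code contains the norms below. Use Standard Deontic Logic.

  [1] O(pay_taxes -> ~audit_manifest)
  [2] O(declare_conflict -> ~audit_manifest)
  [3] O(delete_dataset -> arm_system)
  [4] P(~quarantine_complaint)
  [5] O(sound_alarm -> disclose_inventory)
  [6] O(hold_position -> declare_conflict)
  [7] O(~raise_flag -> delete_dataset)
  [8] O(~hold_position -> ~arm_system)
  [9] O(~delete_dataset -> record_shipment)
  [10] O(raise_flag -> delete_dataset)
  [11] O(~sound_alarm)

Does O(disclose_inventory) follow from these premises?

No

Premise 5 is O(sound_alarm -> disclose_inventory), but O(sound_alarm) is not derivable from the premises, so it does not yield O(disclose_inventory).
No other premise forces O(disclose_inventory). An ideal world satisfying every premise can still have disclose_inventory false, so O(disclose_inventory) is not derivable.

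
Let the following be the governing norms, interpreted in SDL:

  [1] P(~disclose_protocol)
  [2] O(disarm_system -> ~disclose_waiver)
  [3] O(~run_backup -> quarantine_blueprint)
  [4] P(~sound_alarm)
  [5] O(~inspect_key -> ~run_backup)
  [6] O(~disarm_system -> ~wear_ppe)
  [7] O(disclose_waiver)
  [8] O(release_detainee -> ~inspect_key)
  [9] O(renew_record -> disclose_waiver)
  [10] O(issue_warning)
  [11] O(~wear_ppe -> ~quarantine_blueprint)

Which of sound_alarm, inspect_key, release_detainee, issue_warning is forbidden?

release_detainee

Premise 7 gives O(disclose_waiver).
Premise 2, O(disarm_system -> ~disclose_waiver), contraposes to O(disclose_waiver -> ~disarm_system); with O(disclose_waiver) we get O(~disarm_system).
From O(~disarm_system) and premise 6, O(~disarm_system -> ~wear_ppe), we obtain O(~wear_ppe).
Premise 11 is O(~wear_ppe -> ~quarantine_blueprint); since O(~wear_ppe), deontic closure gives O(~quarantine_blueprint).
Premise 3 is O(~run_backup -> quarantine_blueprint); contrapositively O(~quarantine_blueprint -> run_backup). Since O(~quarantine_blueprint) holds, K gives O(run_backup).
The contrapositive of premise 5 (O(~inspect_key -> ~run_backup)) is O(run_backup -> inspect_key), and O(run_backup) is already established, so O(inspect_key).
Premise 8, O(release_detainee -> ~inspect_key), contraposes to O(inspect_key -> ~release_detainee); with O(inspect_key) we get O(~release_detainee).
So O(~release_detainee) holds, i.e. release_detainee is forbidden. None of the other listed options is forbidden under the premises.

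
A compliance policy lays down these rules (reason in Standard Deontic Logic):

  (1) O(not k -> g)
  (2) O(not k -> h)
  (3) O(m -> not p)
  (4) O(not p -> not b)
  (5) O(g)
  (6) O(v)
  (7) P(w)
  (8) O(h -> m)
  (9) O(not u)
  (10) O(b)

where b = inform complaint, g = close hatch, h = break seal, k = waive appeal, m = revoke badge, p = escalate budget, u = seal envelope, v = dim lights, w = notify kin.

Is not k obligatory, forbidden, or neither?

Forbidden

Premise 10 states O(b) outright.
Premise 4 is O(not p -> not b); contrapositively O(b -> p). Since O(b) holds, K gives O(p).
Premise 3, O(m -> not p), contraposes to O(p -> not m); with O(p) we get O(not m).
Premise 8 is O(h -> m); contrapositively O(not m -> not h). Since O(not m) holds, K gives O(not h).
The contrapositive of premise 2 (O(not k -> h)) is O(not h -> k), and O(not h) is already established, so O(k).
Premises 1, 5, 6, 7, 9 do not contribute to this derivation.
Thus O(k), which is F(not k): not k is forbidden.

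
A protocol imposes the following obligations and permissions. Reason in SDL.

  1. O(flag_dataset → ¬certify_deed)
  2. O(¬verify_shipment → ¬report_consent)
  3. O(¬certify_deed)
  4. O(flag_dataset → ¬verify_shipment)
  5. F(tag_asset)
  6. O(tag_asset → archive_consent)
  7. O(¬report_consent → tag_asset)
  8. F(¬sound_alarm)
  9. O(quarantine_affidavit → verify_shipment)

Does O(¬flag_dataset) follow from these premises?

Yes

Premise 5, F(tag_asset), is equivalent to O(¬tag_asset).
The contrapositive of premise 7 (O(¬report_consent → tag_asset)) is O(¬tag_asset → report_consent), and O(¬tag_asset) is already established, so O(report_consent).
The contrapositive of premise 2 (O(¬verify_shipment → ¬report_consent)) is O(report_consent → verify_shipment), and O(report_consent) is already established, so O(verify_shipment).
Premise 4 is O(flag_dataset → ¬verify_shipment); contrapositively O(verify_shipment → ¬flag_dataset). Since O(verify_shipment) holds, K gives O(¬flag_dataset).
Premises 1, 3, 6, 8, 9 do not contribute to this derivation.
So O(¬flag_dataset) follows.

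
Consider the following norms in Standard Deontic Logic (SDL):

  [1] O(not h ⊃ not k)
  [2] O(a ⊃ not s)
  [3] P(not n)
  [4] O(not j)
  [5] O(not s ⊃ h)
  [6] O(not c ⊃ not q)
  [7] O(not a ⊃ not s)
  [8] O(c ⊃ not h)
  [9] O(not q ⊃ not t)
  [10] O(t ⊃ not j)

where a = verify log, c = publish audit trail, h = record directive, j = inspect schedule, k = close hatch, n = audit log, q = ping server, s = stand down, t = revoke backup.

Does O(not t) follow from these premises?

Premises 2 and 7 are O(a ⊃ not s) and O(not a ⊃ not s); every ideal world satisfies a or not a, so in either case not s holds — hence O(not s).
Applying K to premise 5 (O(not s ⊃ h)) and O(not s) yields O(h).
Premise 8 is O(c ⊃ not h); contrapositively O(h ⊃ not c). Since O(h) holds, K gives O(not c).
Premise 6 is O(not c ⊃ not q); since O(not c), deontic closure gives O(not q).
From O(not q) and premise 9, O(not q ⊃ not t), we obtain O(not t).
Premises 1, 3, 4, 10 do not contribute to this derivation.
So O(not t) follows.

Yes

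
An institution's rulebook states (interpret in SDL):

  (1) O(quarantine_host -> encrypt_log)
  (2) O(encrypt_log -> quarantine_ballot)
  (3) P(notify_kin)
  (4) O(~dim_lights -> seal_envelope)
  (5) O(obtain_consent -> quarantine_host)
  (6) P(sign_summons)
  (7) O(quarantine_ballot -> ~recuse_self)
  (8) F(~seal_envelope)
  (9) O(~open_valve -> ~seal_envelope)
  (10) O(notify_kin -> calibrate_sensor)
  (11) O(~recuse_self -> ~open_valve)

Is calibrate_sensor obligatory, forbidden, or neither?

Neither

Premise 10 is O(notify_kin -> calibrate_sensor), but O(notify_kin) is not derivable from the premises (the permission P(notify_kin) asserts only ~O(~notify_kin), not O(notify_kin)), so it does not yield O(calibrate_sensor).
No premise or chain of K-axiom applications forces O(calibrate_sensor), and none forces O(~calibrate_sensor). So calibrate_sensor is neither obligatory nor forbidden under these norms.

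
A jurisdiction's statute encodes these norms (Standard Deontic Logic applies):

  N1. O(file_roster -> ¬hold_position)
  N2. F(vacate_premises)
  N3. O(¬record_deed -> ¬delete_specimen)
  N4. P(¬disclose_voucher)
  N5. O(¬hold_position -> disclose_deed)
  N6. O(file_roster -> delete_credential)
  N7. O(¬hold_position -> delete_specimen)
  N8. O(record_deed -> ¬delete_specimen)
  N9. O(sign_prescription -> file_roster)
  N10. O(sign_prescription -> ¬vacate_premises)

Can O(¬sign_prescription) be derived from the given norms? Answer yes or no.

By case analysis on ¬record_deed: premise 3 gives O(¬record_deed -> ¬delete_specimen) and premise 8 gives O(record_deed -> ¬delete_specimen), so O(¬delete_specimen) either way.
Premise 7, O(¬hold_position -> delete_specimen), contraposes to O(¬delete_specimen -> hold_position); with O(¬delete_specimen) we get O(hold_position).
Premise 1 is O(file_roster -> ¬hold_position); contrapositively O(hold_position -> ¬file_roster). Since O(hold_position) holds, K gives O(¬file_roster).
Premise 9 is O(sign_prescription -> file_roster); contrapositively O(¬file_roster -> ¬sign_prescription). Since O(¬file_roster) holds, K gives O(¬sign_prescription).
Premises 2, 4, 5, 6, 10 do not contribute to this derivation.
So O(¬sign_prescription) follows.

Yes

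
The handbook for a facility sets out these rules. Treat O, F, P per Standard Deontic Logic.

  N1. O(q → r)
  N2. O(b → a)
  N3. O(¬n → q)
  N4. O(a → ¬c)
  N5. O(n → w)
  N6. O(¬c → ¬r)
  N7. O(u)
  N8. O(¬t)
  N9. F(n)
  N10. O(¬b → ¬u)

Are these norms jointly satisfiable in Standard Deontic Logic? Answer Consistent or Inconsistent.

Premise 9, F(n), is equivalent to O(¬n).
From O(¬n) and premise 3, O(¬n → q), we obtain O(q).
Premise 1 is O(q → r); since O(q), deontic closure gives O(r).
Premise 6 is O(¬c → ¬r); contrapositively O(r → c). Since O(r) holds, K gives O(c).
Premise 4 is O(a → ¬c); contrapositively O(c → ¬a). Since O(c) holds, K gives O(¬a).
Premise 2, O(b → a), contraposes to O(¬a → ¬b); with O(¬a) we get O(¬b).
With premise 10, O(¬b → ¬u), the K-axiom yields O(¬u).
But premise 7 directly asserts O(u).
We now have both O(¬u) and O(u) — u is simultaneously obligatory and forbidden, violating the D-axiom.

Inconsistent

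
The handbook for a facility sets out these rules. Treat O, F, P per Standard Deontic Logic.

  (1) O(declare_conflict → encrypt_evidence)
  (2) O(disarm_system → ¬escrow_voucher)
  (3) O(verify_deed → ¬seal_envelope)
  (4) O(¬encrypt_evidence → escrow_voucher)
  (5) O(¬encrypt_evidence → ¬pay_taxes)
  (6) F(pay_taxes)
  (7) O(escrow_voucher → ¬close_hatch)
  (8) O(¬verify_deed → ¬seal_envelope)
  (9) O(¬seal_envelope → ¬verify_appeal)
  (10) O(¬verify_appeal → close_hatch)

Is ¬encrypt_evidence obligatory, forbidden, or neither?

Forbidden

Premises 3 and 8 are O(verify_deed → ¬seal_envelope) and O(¬verify_deed → ¬seal_envelope); every ideal world satisfies verify_deed or ¬verify_deed, so in either case ¬seal_envelope holds — hence O(¬seal_envelope).
From O(¬seal_envelope) and premise 9, O(¬seal_envelope → ¬verify_appeal), we obtain O(¬verify_appeal).
Applying K to premise 10 (O(¬verify_appeal → close_hatch)) and O(¬verify_appeal) yields O(close_hatch).
Premise 7, O(escrow_voucher → ¬close_hatch), contraposes to O(close_hatch → ¬escrow_voucher); with O(close_hatch) we get O(¬escrow_voucher).
The contrapositive of premise 4 (O(¬encrypt_evidence → escrow_voucher)) is O(¬escrow_voucher → encrypt_evidence), and O(¬escrow_voucher) is already established, so O(encrypt_evidence).
Premises 1, 2, 5, 6 do not contribute to this derivation.
Thus O(encrypt_evidence), which is F(¬encrypt_evidence): ¬encrypt_evidence is forbidden.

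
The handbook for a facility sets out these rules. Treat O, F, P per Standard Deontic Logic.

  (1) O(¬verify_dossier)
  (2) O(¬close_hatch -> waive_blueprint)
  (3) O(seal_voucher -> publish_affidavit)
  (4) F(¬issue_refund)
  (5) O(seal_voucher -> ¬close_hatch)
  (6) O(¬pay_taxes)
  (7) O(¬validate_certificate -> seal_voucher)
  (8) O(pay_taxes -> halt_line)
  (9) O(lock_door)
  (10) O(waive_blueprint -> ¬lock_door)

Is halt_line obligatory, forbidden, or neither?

Premise 8 is O(pay_taxes -> halt_line), but O(pay_taxes) is not derivable from the premises, so it does not yield O(halt_line).
No premise or chain of K-axiom applications forces O(halt_line), and none forces O(¬halt_line). So halt_line is neither obligatory nor forbidden under these norms.

Neither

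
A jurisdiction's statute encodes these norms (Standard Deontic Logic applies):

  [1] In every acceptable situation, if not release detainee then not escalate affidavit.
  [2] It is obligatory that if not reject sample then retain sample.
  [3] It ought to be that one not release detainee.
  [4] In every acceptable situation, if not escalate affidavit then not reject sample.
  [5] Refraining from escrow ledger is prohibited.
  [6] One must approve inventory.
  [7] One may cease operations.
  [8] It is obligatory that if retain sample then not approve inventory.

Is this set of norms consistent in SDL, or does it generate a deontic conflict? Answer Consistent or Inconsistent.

Inconsistent

From premise 6 we have O(approve_inventory).
Premise 8, O(retain_sample → ¬approve_inventory), contraposes to O(approve_inventory → ¬retain_sample); with O(approve_inventory) we get O(¬retain_sample).
The contrapositive of premise 2 (O(¬reject_sample → retain_sample)) is O(¬retain_sample → reject_sample), and O(¬retain_sample) is already established, so O(reject_sample).
Premise 4 is O(¬escalate_affidavit → ¬reject_sample); contrapositively O(reject_sample → escalate_affidavit). Since O(reject_sample) holds, K gives O(escalate_affidavit).
Premise 1 is O(¬release_detainee → ¬escalate_affidavit); contrapositively O(escalate_affidavit → release_detainee). Since O(escalate_affidavit) holds, K gives O(release_detainee).
Yet premise 3 states O(¬release_detainee).
We now have both O(release_detainee) and O(¬release_detainee) — release_detainee is simultaneously obligatory and forbidden, violating the D-axiom.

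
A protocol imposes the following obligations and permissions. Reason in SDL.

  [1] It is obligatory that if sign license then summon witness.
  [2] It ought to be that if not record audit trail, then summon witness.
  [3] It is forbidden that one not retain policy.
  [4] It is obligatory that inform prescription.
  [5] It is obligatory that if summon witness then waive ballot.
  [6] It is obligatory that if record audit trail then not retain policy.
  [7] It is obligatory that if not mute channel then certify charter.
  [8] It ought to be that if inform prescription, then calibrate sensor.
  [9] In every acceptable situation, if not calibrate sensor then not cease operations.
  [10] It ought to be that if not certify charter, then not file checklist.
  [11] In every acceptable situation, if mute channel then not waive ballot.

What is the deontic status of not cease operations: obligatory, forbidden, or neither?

Premise 9 is O(¬calibrate_sensor → ¬cease_operations), but O(¬calibrate_sensor) is not derivable from the premises, so it does not yield O(¬cease_operations).
No premise or chain of K-axiom applications forces O(¬cease_operations), and none forces O(cease_operations). So ¬cease_operations is neither obligatory nor forbidden under these norms.

Neither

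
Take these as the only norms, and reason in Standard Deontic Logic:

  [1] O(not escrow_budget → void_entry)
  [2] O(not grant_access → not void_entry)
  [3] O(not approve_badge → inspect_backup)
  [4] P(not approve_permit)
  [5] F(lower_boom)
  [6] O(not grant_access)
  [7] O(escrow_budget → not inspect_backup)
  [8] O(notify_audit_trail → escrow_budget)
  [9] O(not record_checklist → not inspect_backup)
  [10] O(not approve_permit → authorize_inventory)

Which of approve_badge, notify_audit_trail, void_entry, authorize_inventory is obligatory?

approve_badge

From premise 6 we have O(not grant_access).
Applying K to premise 2 (O(not grant_access → not void_entry)) and O(not grant_access) yields O(not void_entry).
Premise 1 is O(not escrow_budget → void_entry); contrapositively O(not void_entry → escrow_budget). Since O(not void_entry) holds, K gives O(escrow_budget).
Premise 7 is O(escrow_budget → not inspect_backup); since O(escrow_budget), deontic closure gives O(not inspect_backup).
Premise 3 is O(not approve_badge → inspect_backup); contrapositively O(not inspect_backup → approve_badge). Since O(not inspect_backup) holds, K gives O(approve_badge).
So O(approve_badge) holds — approve_badge is obligatory. None of the other listed options is made obligatory by any chain of premises.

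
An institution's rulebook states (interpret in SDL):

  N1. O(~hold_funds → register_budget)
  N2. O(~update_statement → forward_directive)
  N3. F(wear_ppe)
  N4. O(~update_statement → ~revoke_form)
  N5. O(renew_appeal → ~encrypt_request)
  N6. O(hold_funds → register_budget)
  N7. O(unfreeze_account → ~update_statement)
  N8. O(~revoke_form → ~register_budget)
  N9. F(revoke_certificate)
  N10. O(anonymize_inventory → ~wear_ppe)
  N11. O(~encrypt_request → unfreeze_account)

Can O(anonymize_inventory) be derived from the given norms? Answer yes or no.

No

Premise 10 is O(anonymize_inventory → ~wear_ppe); even if O(~wear_ppe) held, inferring O(anonymize_inventory) would be affirming the consequent — invalid.
No other premise forces O(anonymize_inventory). An ideal world satisfying every premise can still have anonymize_inventory false, so O(anonymize_inventory) is not derivable.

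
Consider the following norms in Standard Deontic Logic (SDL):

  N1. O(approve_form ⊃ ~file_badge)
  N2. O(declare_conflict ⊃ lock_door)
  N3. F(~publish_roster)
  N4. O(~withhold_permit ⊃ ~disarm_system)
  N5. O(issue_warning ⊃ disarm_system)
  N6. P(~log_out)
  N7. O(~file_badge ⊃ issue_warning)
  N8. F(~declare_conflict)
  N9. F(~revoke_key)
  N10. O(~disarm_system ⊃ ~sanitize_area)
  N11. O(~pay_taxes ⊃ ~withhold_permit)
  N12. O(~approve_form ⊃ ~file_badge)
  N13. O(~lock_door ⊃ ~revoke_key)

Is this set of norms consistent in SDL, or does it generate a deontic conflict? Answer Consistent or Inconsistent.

Premise 13 is O(~lock_door ⊃ ~revoke_key), but O(~lock_door) is not derivable from the premises, so it does not yield O(~revoke_key).
So O(~revoke_key) is not derivable, and the apparent clash with O(revoke_key) does not arise.
A world satisfying every obligation exists (e.g. approve_form=false, declare_conflict=true, disarm_system=true, file_badge=false, issue_warning=true, lock_door=true, log_out=false, pay_taxes=true, publish_roster=true, revoke_key=true, sanitize_area=false, withhold_permit=true); no atom is both obligatory and forbidden, so the set is consistent.

Consistent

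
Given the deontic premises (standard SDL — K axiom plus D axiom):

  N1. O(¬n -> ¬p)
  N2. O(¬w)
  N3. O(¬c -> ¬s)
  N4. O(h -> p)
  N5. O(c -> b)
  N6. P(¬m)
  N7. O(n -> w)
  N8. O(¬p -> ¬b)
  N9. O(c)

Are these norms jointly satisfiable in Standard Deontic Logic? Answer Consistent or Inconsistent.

Premise 9 gives O(c).
With premise 5, O(c -> b), the K-axiom yields O(b).
The contrapositive of premise 8 (O(¬p -> ¬b)) is O(b -> p), and O(b) is already established, so O(p).
Premise 1, O(¬n -> ¬p), contraposes to O(p -> n); with O(p) we get O(n).
With premise 7, O(n -> w), the K-axiom yields O(w).
Yet premise 2 states O(¬w).
We now have both O(w) and O(¬w) — w is simultaneously obligatory and forbidden, violating the D-axiom.

Inconsistent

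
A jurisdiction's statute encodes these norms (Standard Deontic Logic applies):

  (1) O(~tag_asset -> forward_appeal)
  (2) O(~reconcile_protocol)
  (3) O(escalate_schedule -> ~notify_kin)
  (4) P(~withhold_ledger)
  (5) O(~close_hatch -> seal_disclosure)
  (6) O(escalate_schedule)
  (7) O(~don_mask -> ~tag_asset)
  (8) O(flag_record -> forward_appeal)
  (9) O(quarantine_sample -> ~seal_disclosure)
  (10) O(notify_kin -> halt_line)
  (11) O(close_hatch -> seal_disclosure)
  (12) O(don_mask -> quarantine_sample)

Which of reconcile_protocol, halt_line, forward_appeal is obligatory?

forward_appeal

By case analysis on close_hatch: premise 11 gives O(close_hatch -> seal_disclosure) and premise 5 gives O(~close_hatch -> seal_disclosure), so O(seal_disclosure) either way.
Premise 9, O(quarantine_sample -> ~seal_disclosure), contraposes to O(seal_disclosure -> ~quarantine_sample); with O(seal_disclosure) we get O(~quarantine_sample).
Premise 12 is O(don_mask -> quarantine_sample); contrapositively O(~quarantine_sample -> ~don_mask). Since O(~quarantine_sample) holds, K gives O(~don_mask).
Applying K to premise 7 (O(~don_mask -> ~tag_asset)) and O(~don_mask) yields O(~tag_asset).
From O(~tag_asset) and premise 1, O(~tag_asset -> forward_appeal), we obtain O(forward_appeal).
So O(forward_appeal) holds — forward_appeal is obligatory. None of the other listed options is made obligatory by any chain of premises.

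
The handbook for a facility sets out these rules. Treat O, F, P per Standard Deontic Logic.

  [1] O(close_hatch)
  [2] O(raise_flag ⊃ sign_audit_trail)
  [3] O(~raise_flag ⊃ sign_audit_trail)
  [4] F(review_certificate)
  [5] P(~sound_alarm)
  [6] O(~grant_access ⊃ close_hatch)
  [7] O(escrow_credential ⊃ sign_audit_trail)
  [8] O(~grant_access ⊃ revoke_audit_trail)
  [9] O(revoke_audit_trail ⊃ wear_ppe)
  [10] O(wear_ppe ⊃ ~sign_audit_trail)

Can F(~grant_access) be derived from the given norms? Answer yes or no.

Yes

By case analysis on ~raise_flag: premise 3 gives O(~raise_flag ⊃ sign_audit_trail) and premise 2 gives O(raise_flag ⊃ sign_audit_trail), so O(sign_audit_trail) either way.
Premise 10, O(wear_ppe ⊃ ~sign_audit_trail), contraposes to O(sign_audit_trail ⊃ ~wear_ppe); with O(sign_audit_trail) we get O(~wear_ppe).
Premise 9 is O(revoke_audit_trail ⊃ wear_ppe); contrapositively O(~wear_ppe ⊃ ~revoke_audit_trail). Since O(~wear_ppe) holds, K gives O(~revoke_audit_trail).
The contrapositive of premise 8 (O(~grant_access ⊃ revoke_audit_trail)) is O(~revoke_audit_trail ⊃ grant_access), and O(~revoke_audit_trail) is already established, so O(grant_access).
Premises 1, 4, 5, 6, 7 do not contribute to this derivation.
So O(grant_access) holds, i.e. F(~grant_access). The claim follows.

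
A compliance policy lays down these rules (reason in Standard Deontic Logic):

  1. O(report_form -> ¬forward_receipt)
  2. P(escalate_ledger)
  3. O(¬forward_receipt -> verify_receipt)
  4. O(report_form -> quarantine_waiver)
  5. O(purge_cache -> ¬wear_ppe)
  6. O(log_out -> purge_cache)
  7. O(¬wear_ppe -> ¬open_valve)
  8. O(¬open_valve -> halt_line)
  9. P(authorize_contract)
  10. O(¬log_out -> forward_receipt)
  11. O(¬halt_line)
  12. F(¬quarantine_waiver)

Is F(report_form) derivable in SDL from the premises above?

From premise 11 we have O(¬halt_line).
Premise 8 is O(¬open_valve -> halt_line); contrapositively O(¬halt_line -> open_valve). Since O(¬halt_line) holds, K gives O(open_valve).
The contrapositive of premise 7 (O(¬wear_ppe -> ¬open_valve)) is O(open_valve -> wear_ppe), and O(open_valve) is already established, so O(wear_ppe).
Premise 5, O(purge_cache -> ¬wear_ppe), contraposes to O(wear_ppe -> ¬purge_cache); with O(wear_ppe) we get O(¬purge_cache).
Premise 6, O(log_out -> purge_cache), contraposes to O(¬purge_cache -> ¬log_out); with O(¬purge_cache) we get O(¬log_out).
Applying K to premise 10 (O(¬log_out -> forward_receipt)) and O(¬log_out) yields O(forward_receipt).
Premise 1, O(report_form -> ¬forward_receipt), contraposes to O(forward_receipt -> ¬report_form); with O(forward_receipt) we get O(¬report_form).
Premises 2, 3, 4, 9, 12 do not contribute to this derivation.
So O(¬report_form) holds, i.e. F(report_form). The claim follows.

Yes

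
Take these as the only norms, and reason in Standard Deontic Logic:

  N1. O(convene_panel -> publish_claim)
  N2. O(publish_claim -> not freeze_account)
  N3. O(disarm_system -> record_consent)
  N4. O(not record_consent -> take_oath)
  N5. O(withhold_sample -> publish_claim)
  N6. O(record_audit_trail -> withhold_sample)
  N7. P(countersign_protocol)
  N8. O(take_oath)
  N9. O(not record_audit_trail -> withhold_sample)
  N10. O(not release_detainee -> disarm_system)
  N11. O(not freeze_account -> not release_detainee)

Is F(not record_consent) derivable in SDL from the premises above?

Premises 6 and 9 cover both cases: O(record_audit_trail -> withhold_sample) and O(not record_audit_trail -> withhold_sample). Since record_audit_trail ∨ not record_audit_trail is a tautology, O(withhold_sample) follows.
Applying K to premise 5 (O(withhold_sample -> publish_claim)) and O(withhold_sample) yields O(publish_claim).
With premise 2, O(publish_claim -> not freeze_account), the K-axiom yields O(not freeze_account).
With premise 11, O(not freeze_account -> not release_detainee), the K-axiom yields O(not release_detainee).
From O(not release_detainee) and premise 10, O(not release_detainee -> disarm_system), we obtain O(disarm_system).
From O(disarm_system) and premise 3, O(disarm_system -> record_consent), we obtain O(record_consent).
Premises 1, 4, 7, 8 do not contribute to this derivation.
So O(record_consent) holds, i.e. F(not record_consent). The claim follows.

Yes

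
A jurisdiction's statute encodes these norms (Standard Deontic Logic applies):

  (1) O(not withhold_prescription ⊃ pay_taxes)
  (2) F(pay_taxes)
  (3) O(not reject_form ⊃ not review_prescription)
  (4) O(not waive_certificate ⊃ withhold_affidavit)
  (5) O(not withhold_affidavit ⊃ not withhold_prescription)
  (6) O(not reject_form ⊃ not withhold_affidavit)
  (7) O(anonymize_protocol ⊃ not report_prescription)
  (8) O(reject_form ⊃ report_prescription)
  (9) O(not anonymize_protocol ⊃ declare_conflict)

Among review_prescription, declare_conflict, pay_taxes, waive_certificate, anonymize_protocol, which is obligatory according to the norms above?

declare_conflict

F(pay_taxes) at premise 2 means O(not pay_taxes).
Premise 1 is O(not withhold_prescription ⊃ pay_taxes); contrapositively O(not pay_taxes ⊃ withhold_prescription). Since O(not pay_taxes) holds, K gives O(withhold_prescription).
The contrapositive of premise 5 (O(not withhold_affidavit ⊃ not withhold_prescription)) is O(withhold_prescription ⊃ withhold_affidavit), and O(withhold_prescription) is already established, so O(withhold_affidavit).
Premise 6 is O(not reject_form ⊃ not withhold_affidavit); contrapositively O(withhold_affidavit ⊃ reject_form). Since O(withhold_affidavit) holds, K gives O(reject_form).
With premise 8, O(reject_form ⊃ report_prescription), the K-axiom yields O(report_prescription).
The contrapositive of premise 7 (O(anonymize_protocol ⊃ not report_prescription)) is O(report_prescription ⊃ not anonymize_protocol), and O(report_prescription) is already established, so O(not anonymize_protocol).
Applying K to premise 9 (O(not anonymize_protocol ⊃ declare_conflict)) and O(not anonymize_protocol) yields O(declare_conflict).
So O(declare_conflict) holds — declare_conflict is obligatory. None of the other listed options is made obligatory by any chain of premises.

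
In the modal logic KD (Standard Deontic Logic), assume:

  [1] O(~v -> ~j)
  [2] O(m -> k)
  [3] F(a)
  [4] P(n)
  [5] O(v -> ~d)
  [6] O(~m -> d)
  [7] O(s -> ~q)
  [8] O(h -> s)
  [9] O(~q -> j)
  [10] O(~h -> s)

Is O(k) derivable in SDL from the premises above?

Yes

By case analysis on ~h: premise 10 gives O(~h -> s) and premise 8 gives O(h -> s), so O(s) either way.
Premise 7 is O(s -> ~q); since O(s), deontic closure gives O(~q).
Premise 9 is O(~q -> j); since O(~q), deontic closure gives O(j).
Premise 1 is O(~v -> ~j); contrapositively O(j -> v). Since O(j) holds, K gives O(v).
From O(v) and premise 5, O(v -> ~d), we obtain O(~d).
Premise 6 is O(~m -> d); contrapositively O(~d -> m). Since O(~d) holds, K gives O(m).
Premise 2 is O(m -> k); since O(m), deontic closure gives O(k).
Premises 3, 4 do not contribute to this derivation.
So O(k) follows.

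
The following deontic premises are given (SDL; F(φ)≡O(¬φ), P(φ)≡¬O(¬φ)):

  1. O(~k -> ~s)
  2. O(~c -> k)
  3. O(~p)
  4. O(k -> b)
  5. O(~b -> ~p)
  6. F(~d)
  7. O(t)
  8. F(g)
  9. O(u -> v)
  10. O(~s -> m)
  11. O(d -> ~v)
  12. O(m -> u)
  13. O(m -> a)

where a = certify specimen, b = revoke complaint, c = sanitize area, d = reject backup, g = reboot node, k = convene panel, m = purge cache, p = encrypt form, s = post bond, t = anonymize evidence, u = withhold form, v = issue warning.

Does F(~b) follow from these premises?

F(~d) at premise 6 means O(d).
From O(d) and premise 11, O(d -> ~v), we obtain O(~v).
Premise 9, O(u -> v), contraposes to O(~v -> ~u); with O(~v) we get O(~u).
Premise 12, O(m -> u), contraposes to O(~u -> ~m); with O(~u) we get O(~m).
The contrapositive of premise 10 (O(~s -> m)) is O(~m -> s), and O(~m) is already established, so O(s).
Premise 1, O(~k -> ~s), contraposes to O(s -> k); with O(s) we get O(k).
With premise 4, O(k -> b), the K-axiom yields O(b).
Premises 2, 3, 5, 7, 8, 13 do not contribute to this derivation.
So O(b) holds, i.e. F(~b). The claim follows.

Yes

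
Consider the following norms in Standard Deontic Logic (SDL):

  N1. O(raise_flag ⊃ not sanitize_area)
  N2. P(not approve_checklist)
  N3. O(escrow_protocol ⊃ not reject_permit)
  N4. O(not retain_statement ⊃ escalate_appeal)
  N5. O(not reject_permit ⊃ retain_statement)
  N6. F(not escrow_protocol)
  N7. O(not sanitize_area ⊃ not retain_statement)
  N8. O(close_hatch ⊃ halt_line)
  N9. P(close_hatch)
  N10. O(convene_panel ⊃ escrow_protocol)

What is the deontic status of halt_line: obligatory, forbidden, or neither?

Premise 8 is O(close_hatch ⊃ halt_line), but O(close_hatch) is not derivable from the premises (the permission P(close_hatch) asserts only not O(not close_hatch), not O(close_hatch)), so it does not yield O(halt_line).
No premise or chain of K-axiom applications forces O(halt_line), and none forces O(not halt_line). So halt_line is neither obligatory nor forbidden under these norms.

Neither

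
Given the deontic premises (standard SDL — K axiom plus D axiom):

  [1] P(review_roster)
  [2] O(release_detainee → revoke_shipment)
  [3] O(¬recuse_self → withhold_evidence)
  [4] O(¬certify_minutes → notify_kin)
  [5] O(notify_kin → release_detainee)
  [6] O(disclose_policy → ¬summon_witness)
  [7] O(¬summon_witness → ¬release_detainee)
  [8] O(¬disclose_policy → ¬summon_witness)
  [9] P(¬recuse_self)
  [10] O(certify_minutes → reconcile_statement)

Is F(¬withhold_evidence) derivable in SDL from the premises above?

Premise 3 is O(¬recuse_self → withhold_evidence), but O(¬recuse_self) is not derivable from the premises (the permission P(¬recuse_self) asserts only ¬O(recuse_self), not O(¬recuse_self)), so it does not yield O(withhold_evidence).
No other premise forces O(withhold_evidence). An ideal world satisfying every premise can still have ¬withhold_evidence true, so F(¬withhold_evidence) is not derivable.

No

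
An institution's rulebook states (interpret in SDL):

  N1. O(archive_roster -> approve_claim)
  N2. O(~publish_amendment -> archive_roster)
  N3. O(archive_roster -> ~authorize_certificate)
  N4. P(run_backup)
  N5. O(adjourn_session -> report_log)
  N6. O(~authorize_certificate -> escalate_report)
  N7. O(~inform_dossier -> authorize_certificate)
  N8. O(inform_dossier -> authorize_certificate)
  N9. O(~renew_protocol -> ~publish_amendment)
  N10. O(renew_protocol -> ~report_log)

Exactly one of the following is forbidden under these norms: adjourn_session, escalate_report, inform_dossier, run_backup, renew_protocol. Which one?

adjourn_session

Premises 8 and 7 are O(inform_dossier -> authorize_certificate) and O(~inform_dossier -> authorize_certificate); every ideal world satisfies inform_dossier or ~inform_dossier, so in either case authorize_certificate holds — hence O(authorize_certificate).
The contrapositive of premise 3 (O(archive_roster -> ~authorize_certificate)) is O(authorize_certificate -> ~archive_roster), and O(authorize_certificate) is already established, so O(~archive_roster).
Premise 2, O(~publish_amendment -> archive_roster), contraposes to O(~archive_roster -> publish_amendment); with O(~archive_roster) we get O(publish_amendment).
Premise 9 is O(~renew_protocol -> ~publish_amendment); contrapositively O(publish_amendment -> renew_protocol). Since O(publish_amendment) holds, K gives O(renew_protocol).
Premise 10 is O(renew_protocol -> ~report_log); since O(renew_protocol), deontic closure gives O(~report_log).
The contrapositive of premise 5 (O(adjourn_session -> report_log)) is O(~report_log -> ~adjourn_session), and O(~report_log) is already established, so O(~adjourn_session).
So O(~adjourn_session) holds, i.e. adjourn_session is forbidden. None of the other listed options is forbidden under the premises.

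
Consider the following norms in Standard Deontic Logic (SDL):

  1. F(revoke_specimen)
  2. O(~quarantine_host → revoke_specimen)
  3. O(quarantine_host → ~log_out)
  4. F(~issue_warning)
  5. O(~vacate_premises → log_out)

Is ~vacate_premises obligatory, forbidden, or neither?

Forbidden

Premise 1, F(revoke_specimen), is equivalent to O(~revoke_specimen).
Premise 2, O(~quarantine_host → revoke_specimen), contraposes to O(~revoke_specimen → quarantine_host); with O(~revoke_specimen) we get O(quarantine_host).
Premise 3 is O(quarantine_host → ~log_out); since O(quarantine_host), deontic closure gives O(~log_out).
Premise 5, O(~vacate_premises → log_out), contraposes to O(~log_out → vacate_premises); with O(~log_out) we get O(vacate_premises).
Premise 4 does not contribute to this derivation.
Thus O(vacate_premises), which is F(~vacate_premises): ~vacate_premises is forbidden.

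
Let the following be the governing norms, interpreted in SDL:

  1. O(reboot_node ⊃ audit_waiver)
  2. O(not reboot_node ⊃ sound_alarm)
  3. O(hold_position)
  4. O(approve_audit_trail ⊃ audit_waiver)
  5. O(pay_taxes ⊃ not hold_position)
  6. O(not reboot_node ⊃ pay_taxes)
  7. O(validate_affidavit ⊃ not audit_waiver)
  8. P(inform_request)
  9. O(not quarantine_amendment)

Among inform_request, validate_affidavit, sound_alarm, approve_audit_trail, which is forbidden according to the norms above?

validate_affidavit

Premise 3 states O(hold_position) outright.
Premise 5, O(pay_taxes ⊃ not hold_position), contraposes to O(hold_position ⊃ not pay_taxes); with O(hold_position) we get O(not pay_taxes).
Premise 6 is O(not reboot_node ⊃ pay_taxes); contrapositively O(not pay_taxes ⊃ reboot_node). Since O(not pay_taxes) holds, K gives O(reboot_node).
From O(reboot_node) and premise 1, O(reboot_node ⊃ audit_waiver), we obtain O(audit_waiver).
Premise 7, O(validate_affidavit ⊃ not audit_waiver), contraposes to O(audit_waiver ⊃ not validate_affidavit); with O(audit_waiver) we get O(not validate_affidavit).
So O(not validate_affidavit) holds, i.e. validate_affidavit is forbidden. None of the other listed options is forbidden under the premises.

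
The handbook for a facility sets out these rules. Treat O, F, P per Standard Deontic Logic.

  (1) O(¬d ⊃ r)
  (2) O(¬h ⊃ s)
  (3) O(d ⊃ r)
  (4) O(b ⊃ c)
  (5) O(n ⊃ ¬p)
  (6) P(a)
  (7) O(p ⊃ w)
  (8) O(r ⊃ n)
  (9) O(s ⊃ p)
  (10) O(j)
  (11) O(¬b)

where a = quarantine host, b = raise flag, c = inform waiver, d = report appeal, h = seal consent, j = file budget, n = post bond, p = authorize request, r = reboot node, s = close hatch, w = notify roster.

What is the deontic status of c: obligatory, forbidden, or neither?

Neither

Premise 4 is O(b ⊃ c), but O(b) is not derivable from the premises, so it does not yield O(c).
No premise or chain of K-axiom applications forces O(c), and none forces O(¬c). So c is neither obligatory nor forbidden under these norms.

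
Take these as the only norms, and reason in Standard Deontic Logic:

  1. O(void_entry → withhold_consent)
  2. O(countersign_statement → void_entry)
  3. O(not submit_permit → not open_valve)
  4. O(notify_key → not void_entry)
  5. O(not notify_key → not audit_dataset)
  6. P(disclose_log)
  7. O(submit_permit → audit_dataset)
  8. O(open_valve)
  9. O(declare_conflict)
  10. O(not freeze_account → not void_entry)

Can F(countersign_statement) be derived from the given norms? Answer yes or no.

Premise 8 gives O(open_valve).
Premise 3, O(not submit_permit → not open_valve), contraposes to O(open_valve → submit_permit); with O(open_valve) we get O(submit_permit).
Premise 7 is O(submit_permit → audit_dataset); since O(submit_permit), deontic closure gives O(audit_dataset).
Premise 5, O(not notify_key → not audit_dataset), contraposes to O(audit_dataset → notify_key); with O(audit_dataset) we get O(notify_key).
With premise 4, O(notify_key → not void_entry), the K-axiom yields O(not void_entry).
Premise 2 is O(countersign_statement → void_entry); contrapositively O(not void_entry → not countersign_statement). Since O(not void_entry) holds, K gives O(not countersign_statement).
Premises 1, 6, 9, 10 do not contribute to this derivation.
So O(not countersign_statement) holds, i.e. F(countersign_statement). The claim follows.

Yes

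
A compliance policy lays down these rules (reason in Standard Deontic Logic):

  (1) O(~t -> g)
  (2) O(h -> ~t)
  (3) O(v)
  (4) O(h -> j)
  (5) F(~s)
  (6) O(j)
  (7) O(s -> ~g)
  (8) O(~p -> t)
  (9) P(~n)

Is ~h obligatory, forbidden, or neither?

Premise 5 is F(~s), i.e. O(s).
With premise 7, O(s -> ~g), the K-axiom yields O(~g).
Premise 1 is O(~t -> g); contrapositively O(~g -> t). Since O(~g) holds, K gives O(t).
Premise 2, O(h -> ~t), contraposes to O(t -> ~h); with O(t) we get O(~h).
Premises 3, 4, 6, 8, 9 do not contribute to this derivation.
Hence ~h is obligatory.

Obligatory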